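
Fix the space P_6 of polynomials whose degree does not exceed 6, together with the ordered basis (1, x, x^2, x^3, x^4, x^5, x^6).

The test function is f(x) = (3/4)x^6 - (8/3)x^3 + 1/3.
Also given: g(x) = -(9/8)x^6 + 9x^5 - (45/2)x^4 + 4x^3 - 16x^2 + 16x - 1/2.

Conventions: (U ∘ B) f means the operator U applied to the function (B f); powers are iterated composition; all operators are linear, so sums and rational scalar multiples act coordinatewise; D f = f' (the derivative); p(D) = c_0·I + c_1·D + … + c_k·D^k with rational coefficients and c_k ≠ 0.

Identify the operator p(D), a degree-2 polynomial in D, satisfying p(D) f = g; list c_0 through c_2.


D^0 f = (3/4)x^6 - (8/3)x^3 + 1/3
D^1 f = (9/2)x^5 - 8x^2
D^2 f = (45/2)x^4 - 16x
matching coefficients of g against c_0 f + c_1 Df + … from the top degree down determines the c_i
solution: c_0 = -3/2, c_1 = 2, c_2 = -1

c_0 = -3/2, c_1 = 2, c_2 = -1


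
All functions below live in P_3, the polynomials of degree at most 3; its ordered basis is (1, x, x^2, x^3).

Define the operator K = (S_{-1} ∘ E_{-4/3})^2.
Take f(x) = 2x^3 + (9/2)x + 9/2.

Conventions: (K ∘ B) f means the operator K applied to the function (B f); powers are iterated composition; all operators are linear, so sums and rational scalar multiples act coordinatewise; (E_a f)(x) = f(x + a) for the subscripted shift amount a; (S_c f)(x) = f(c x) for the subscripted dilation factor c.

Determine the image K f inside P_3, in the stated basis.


E_{-4/3} f = 2x^3 - 8x^2 + (91/6)x - 337/54
S_{-1} E_{-4/3} f = -2x^3 - 8x^2 - (91/6)x - 337/54
E_{-4/3} (S_{-1} ∘ E_{-4/3}) f = -2x^3 - (9/2)x + 9/2
S_{-1} E_{-4/3} (S_{-1} ∘ E_{-4/3}) f = 2x^3 + (9/2)x + 9/2

the result is g(x) = 2x^3 + (9/2)x + 9/2


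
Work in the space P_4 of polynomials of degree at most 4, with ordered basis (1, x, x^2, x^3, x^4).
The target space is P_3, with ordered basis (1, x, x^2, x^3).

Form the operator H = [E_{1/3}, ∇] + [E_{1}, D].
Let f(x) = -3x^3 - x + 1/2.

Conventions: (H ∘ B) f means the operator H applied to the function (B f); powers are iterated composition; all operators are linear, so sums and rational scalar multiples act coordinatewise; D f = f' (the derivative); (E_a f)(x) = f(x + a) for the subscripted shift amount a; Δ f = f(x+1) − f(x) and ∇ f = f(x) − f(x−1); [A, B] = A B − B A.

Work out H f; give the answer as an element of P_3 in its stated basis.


g(x) = 0

∇ f = -9x^2 + 9x - 4
E_{1/3} ∇ f = -9x^2 + 3x - 2
E_{1/3} f = -3x^3 - 3x^2 - 2x + 1/18
∇ E_{1/3} f = -9x^2 + 3x - 2
[E_{1/3}, ∇] f = 0
D f = -9x^2 - 1
E_{1} D f = -9x^2 - 18x - 10
E_{1} f = -3x^3 - 9x^2 - 10x - 7/2
D E_{1} f = -9x^2 - 18x - 10
[E_{1}, D] f = 0
([E_{1/3}, ∇] + [E_{1}, D]) f = 0


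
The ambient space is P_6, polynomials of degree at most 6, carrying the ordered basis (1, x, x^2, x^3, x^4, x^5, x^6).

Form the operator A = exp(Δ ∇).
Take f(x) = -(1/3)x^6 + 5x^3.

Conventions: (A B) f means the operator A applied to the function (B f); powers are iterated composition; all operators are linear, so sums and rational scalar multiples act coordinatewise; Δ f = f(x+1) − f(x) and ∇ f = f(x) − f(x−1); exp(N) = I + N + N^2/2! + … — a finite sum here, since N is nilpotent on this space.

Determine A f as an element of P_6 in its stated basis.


order-1 term: -10x^4 - 10x^2 + 30x - 2/3
order-2 term: -60x^2 - 20
order-3 term: -40
the series for exp(Δ ∇) f terminates at order 3
exp(Δ ∇) f = -(1/3)x^6 - 10x^4 + 5x^3 - 70x^2 + 30x - 182/3

the result is g(x) = -(1/3)x^6 - 10x^4 + 5x^3 - 70x^2 + 30x - 182/3


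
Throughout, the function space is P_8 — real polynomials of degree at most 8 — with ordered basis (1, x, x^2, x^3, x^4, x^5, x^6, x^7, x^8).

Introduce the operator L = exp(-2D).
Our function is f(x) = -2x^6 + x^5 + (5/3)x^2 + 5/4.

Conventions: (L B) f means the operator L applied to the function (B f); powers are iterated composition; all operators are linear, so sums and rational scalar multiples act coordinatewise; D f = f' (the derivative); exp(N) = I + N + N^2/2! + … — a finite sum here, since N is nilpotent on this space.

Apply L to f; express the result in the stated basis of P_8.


order-1 term: 24x^5 - 10x^4 - (20/3)x
order-2 term: -120x^4 + 40x^3 + 20/3
order-3 term: 320x^3 - 80x^2
order-4 term: -480x^2 + 80x
order-5 term: 384x - 32
order-6 term: -128
the series for exp(-2D) f terminates at order 6
exp(-2D) f = -2x^6 + 25x^5 - 130x^4 + 360x^3 - (1675/3)x^2 + (1372/3)x - 1825/12

the result is g(x) = -2x^6 + 25x^5 - 130x^4 + 360x^3 - (1675/3)x^2 + (1372/3)x - 1825/12


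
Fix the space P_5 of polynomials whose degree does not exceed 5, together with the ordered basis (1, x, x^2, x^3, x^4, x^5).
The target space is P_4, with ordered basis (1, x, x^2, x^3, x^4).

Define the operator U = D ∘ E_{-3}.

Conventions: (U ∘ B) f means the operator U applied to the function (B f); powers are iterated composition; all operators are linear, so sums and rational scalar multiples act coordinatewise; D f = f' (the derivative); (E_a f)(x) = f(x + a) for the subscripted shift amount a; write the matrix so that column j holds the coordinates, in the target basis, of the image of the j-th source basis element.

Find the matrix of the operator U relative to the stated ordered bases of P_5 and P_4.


the matrix is [[0, 1, -6, 27, -108, 405]; [0, 0, 2, -18, 108, -540]; [0, 0, 0, 3, -36, 270]; [0, 0, 0, 0, 4, -60]; [0, 0, 0, 0, 0, 5]] (rows listed top to bottom)

image of 1: 0
image of x: 1
image of x^2: 2x - 6
image of x^3: 3x^2 - 18x + 27
image of x^4: 4x^3 - 36x^2 + 108x - 108
image of x^5: 5x^4 - 60x^3 + 270x^2 - 540x + 405
each image's coordinates form column j of the matrix


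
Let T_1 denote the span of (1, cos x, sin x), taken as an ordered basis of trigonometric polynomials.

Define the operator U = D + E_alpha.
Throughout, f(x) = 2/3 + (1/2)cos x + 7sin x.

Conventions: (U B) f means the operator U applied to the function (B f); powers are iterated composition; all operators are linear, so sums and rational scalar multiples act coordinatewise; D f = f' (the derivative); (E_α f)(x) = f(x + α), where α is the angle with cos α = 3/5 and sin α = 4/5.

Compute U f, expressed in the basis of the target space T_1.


D f = 7cos x - (1/2)sin x
E_alpha f = 2/3 + (59/10)cos x + (19/5)sin x
(D + E_alpha) f = 2/3 + (129/10)cos x + (33/10)sin x

the result is g(x) = 2/3 + (129/10)cos x + (33/10)sin x


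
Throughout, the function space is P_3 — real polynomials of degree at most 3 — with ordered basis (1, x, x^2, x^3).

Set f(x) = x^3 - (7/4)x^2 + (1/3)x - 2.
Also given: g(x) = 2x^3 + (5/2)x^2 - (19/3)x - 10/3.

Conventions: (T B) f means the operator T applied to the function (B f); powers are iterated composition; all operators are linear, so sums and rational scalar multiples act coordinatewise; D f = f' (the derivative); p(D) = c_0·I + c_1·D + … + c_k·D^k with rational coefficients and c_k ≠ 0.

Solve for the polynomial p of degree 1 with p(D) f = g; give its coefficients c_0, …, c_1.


c_0 = 2, c_1 = 2

D^0 f = x^3 - (7/4)x^2 + (1/3)x - 2
D^1 f = 3x^2 - (7/2)x + 1/3
matching coefficients of g against c_0 f + c_1 Df + … from the top degree down determines the c_i
solution: c_0 = 2, c_1 = 2


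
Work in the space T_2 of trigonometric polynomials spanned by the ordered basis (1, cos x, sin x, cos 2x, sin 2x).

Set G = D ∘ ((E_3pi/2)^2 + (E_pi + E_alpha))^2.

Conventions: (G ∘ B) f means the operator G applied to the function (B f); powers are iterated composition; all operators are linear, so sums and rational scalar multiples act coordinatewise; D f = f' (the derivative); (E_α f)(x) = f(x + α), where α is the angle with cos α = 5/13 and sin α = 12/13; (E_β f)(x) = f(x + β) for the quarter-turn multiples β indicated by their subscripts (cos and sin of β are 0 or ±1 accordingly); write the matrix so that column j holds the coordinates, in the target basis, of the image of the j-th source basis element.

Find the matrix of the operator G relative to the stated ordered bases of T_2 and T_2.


the matrix is [[0, 0, 0, 0, 0]; [0, 504/169, 297/169, 0, 0]; [0, -297/169, 504/169, 0, 0]; [0, 0, 0, -105120/28561, 67122/28561]; [0, 0, 0, -67122/28561, -105120/28561]] (rows listed top to bottom)

image of 1: 0
image of cos x: (504/169)cos x - (297/169)sin x
image of sin x: (297/169)cos x + (504/169)sin x
image of cos 2x: -(105120/28561)cos 2x - (67122/28561)sin 2x
image of sin 2x: (67122/28561)cos 2x - (105120/28561)sin 2x
each image's coordinates form column j of the matrix


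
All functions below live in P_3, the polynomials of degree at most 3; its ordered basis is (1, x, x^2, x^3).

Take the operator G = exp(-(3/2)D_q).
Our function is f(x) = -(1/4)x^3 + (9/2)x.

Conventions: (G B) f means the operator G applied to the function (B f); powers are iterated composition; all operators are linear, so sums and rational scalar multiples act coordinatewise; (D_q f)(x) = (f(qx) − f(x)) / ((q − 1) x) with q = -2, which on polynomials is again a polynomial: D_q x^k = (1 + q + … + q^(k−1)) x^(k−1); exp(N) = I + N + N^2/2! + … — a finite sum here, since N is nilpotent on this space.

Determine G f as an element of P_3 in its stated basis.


g(x) = -(1/4)x^3 + (9/8)x^2 + (171/32)x - 459/64

order-1 term: (9/8)x^2 - 27/4
order-2 term: (27/32)x
order-3 term: -27/64
the series for exp(-(3/2)D_q) f terminates at order 3
exp(-(3/2)D_q) f = -(1/4)x^3 + (9/8)x^2 + (171/32)x - 459/64


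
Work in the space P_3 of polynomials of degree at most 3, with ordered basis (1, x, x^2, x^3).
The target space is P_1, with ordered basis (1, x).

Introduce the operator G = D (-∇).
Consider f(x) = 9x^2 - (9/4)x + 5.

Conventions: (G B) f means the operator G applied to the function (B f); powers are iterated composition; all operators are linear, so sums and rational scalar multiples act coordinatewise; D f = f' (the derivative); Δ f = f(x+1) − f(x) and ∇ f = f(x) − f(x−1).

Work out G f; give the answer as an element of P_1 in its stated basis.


∇ f = 18x - 45/4
(-∇) f = -18x + 45/4
D (-∇) f = -18

g(x) = -18


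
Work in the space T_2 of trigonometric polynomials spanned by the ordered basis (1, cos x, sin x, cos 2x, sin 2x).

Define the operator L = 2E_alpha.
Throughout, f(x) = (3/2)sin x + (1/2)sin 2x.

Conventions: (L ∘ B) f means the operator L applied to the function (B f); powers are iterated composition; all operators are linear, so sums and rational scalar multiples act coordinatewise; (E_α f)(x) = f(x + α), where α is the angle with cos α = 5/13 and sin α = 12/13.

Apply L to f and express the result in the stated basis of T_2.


E_alpha f = (18/13)cos x + (15/26)sin x + (60/169)cos 2x - (119/338)sin 2x
(2E_alpha) f = (36/13)cos x + (15/13)sin x + (120/169)cos 2x - (119/169)sin 2x

the result is g(x) = (36/13)cos x + (15/13)sin x + (120/169)cos 2x - (119/169)sin 2x


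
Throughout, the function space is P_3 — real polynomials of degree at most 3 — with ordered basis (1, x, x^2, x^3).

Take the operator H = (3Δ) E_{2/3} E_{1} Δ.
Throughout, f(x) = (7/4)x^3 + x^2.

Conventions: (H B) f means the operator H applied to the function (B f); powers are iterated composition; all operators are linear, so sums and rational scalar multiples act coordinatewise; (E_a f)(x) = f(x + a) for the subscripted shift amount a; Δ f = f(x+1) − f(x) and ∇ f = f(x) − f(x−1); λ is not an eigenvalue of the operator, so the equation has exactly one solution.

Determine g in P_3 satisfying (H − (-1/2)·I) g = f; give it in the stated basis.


write g with unknown coordinates in the stated basis and equate coefficients in (H − (-1/2)·I) g = f
solving from the highest basis element down gives g = (7/2)x^3 + 2x^2 - 126x - 360
check: H g = 63x + 180
so H g − (-1/2)·g = (7/4)x^3 + x^2 = f ✓

the image equals g(x) = (7/2)x^3 + 2x^2 - 126x - 360


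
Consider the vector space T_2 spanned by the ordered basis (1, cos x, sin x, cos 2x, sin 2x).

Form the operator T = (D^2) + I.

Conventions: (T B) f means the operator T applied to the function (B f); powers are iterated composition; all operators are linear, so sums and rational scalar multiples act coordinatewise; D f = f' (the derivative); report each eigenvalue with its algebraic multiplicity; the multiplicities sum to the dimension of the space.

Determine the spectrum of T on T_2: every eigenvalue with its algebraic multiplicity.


image of 1: 1
image of cos x: 0
image of sin x: 0
image of cos 2x: -3cos 2x
image of sin 2x: -3sin 2x
the matrix is diagonal; its diagonal is (1, 0, 0, -3, -3)
for a triangular matrix the eigenvalues are the diagonal entries, with algebraic multiplicity their repetition count

λ = -3 (multiplicity 2), λ = 0 (multiplicity 2), λ = 1 (multiplicity 1)


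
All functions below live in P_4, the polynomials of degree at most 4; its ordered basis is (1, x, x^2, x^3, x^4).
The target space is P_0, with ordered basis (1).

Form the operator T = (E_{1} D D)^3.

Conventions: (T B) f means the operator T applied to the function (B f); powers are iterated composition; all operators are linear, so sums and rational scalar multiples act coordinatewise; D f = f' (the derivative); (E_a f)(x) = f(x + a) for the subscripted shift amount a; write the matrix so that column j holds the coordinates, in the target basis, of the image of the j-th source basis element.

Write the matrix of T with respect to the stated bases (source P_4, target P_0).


the matrix is [[0, 0, 0, 0, 0]] (rows listed top to bottom)

image of 1: 0
image of x: 0
image of x^2: 0
image of x^3: 0
image of x^4: 0
each image's coordinates form column j of the matrix


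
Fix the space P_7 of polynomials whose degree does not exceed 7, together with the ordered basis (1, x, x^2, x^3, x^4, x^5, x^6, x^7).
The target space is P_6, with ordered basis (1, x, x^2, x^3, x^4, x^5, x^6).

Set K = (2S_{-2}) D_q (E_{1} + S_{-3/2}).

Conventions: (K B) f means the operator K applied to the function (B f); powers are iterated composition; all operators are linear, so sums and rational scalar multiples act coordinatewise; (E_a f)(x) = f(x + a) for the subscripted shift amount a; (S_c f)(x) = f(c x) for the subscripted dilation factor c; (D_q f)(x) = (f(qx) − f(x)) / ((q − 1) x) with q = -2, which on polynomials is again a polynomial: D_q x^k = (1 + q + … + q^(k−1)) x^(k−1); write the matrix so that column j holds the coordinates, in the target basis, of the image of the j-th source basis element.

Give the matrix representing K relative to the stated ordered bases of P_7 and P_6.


image of 1: 0
image of x: -1
image of x^2: 13x + 4
image of x^3: -57x^2 + 12x + 6
image of x^4: 485x^3 + 96x^2 + 24x + 8
image of x^5: -2321x^4 + 400x^3 + 240x^2 + 40x + 10
image of x^6: 16653x^5 + 2112x^4 + 1200x^3 + 480x^2 + 60x + 12
image of x^7: -88537x^6 + 9408x^5 + 7392x^4 + 2800x^3 + 840x^2 + 84x + 14
each image's coordinates form column j of the matrix

the matrix is [[0, -1, 4, 6, 8, 10, 12, 14]; [0, 0, 13, 12, 24, 40, 60, 84]; [0, 0, 0, -57, 96, 240, 480, 840]; [0, 0, 0, 0, 485, 400, 1200, 2800]; [0, 0, 0, 0, 0, -2321, 2112, 7392]; [0, 0, 0, 0, 0, 0, 16653, 9408]; [0, 0, 0, 0, 0, 0, 0, -88537]] (rows listed top to bottom)


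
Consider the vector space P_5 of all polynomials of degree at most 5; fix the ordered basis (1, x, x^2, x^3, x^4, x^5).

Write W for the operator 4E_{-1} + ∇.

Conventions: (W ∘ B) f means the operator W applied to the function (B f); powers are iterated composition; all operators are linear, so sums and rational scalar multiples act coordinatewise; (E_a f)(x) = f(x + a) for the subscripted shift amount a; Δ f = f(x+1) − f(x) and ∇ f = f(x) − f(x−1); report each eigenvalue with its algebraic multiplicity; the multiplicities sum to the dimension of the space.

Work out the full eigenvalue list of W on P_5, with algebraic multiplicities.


λ = 4 (multiplicity 6)

image of 1: 4
image of x: 4x - 3
image of x^2: 4x^2 - 6x + 3
image of x^3: 4x^3 - 9x^2 + 9x - 3
image of x^4: 4x^4 - 12x^3 + 18x^2 - 12x + 3
image of x^5: 4x^5 - 15x^4 + 30x^3 - 30x^2 + 15x - 3
the matrix is upper triangular; its diagonal is (4, 4, 4, 4, 4, 4)
for a triangular matrix the eigenvalues are the diagonal entries, with algebraic multiplicity their repetition count


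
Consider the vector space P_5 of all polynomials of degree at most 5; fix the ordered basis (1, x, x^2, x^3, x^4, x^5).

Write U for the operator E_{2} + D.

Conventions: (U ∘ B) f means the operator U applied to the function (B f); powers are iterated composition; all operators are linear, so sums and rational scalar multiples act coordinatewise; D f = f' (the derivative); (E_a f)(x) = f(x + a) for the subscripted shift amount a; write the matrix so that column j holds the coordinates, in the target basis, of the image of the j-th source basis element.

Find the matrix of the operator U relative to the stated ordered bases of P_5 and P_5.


the matrix is [[1, 3, 4, 8, 16, 32]; [0, 1, 6, 12, 32, 80]; [0, 0, 1, 9, 24, 80]; [0, 0, 0, 1, 12, 40]; [0, 0, 0, 0, 1, 15]; [0, 0, 0, 0, 0, 1]] (rows listed top to bottom)

image of 1: 1
image of x: x + 3
image of x^2: x^2 + 6x + 4
image of x^3: x^3 + 9x^2 + 12x + 8
image of x^4: x^4 + 12x^3 + 24x^2 + 32x + 16
image of x^5: x^5 + 15x^4 + 40x^3 + 80x^2 + 80x + 32
each image's coordinates form column j of the matrix


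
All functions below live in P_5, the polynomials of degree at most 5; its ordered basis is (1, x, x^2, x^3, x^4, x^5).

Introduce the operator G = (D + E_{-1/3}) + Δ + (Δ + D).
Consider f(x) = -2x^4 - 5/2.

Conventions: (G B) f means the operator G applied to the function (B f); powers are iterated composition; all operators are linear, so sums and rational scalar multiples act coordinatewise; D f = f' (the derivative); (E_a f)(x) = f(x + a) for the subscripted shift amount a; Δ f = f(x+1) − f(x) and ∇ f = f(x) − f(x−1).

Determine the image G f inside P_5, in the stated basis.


the image equals g(x) = -2x^4 - (88/3)x^3 - (76/3)x^2 - (424/27)x - 1057/162

D f = -8x^3
E_{-1/3} f = -2x^4 + (8/3)x^3 - (4/3)x^2 + (8/27)x - 409/162
(D + E_{-1/3}) f = -2x^4 - (16/3)x^3 - (4/3)x^2 + (8/27)x - 409/162
Δ f = -8x^3 - 12x^2 - 8x - 2
Δ f = -8x^3 - 12x^2 - 8x - 2
D f = -8x^3
(Δ + D) f = -16x^3 - 12x^2 - 8x - 2
((D + E_{-1/3}) + Δ + (Δ + D)) f = -2x^4 - (88/3)x^3 - (76/3)x^2 - (424/27)x - 1057/162


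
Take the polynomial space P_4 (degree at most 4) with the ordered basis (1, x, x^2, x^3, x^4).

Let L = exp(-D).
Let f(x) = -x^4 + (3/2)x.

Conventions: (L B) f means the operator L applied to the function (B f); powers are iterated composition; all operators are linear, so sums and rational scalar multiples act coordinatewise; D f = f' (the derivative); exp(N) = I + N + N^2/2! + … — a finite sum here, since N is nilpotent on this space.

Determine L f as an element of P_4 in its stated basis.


g(x) = -x^4 + 4x^3 - 6x^2 + (11/2)x - 5/2

order-1 term: 4x^3 - 3/2
order-2 term: -6x^2
order-3 term: 4x
order-4 term: -1
the series for exp(-D) f terminates at order 4
exp(-D) f = -x^4 + 4x^3 - 6x^2 + (11/2)x - 5/2


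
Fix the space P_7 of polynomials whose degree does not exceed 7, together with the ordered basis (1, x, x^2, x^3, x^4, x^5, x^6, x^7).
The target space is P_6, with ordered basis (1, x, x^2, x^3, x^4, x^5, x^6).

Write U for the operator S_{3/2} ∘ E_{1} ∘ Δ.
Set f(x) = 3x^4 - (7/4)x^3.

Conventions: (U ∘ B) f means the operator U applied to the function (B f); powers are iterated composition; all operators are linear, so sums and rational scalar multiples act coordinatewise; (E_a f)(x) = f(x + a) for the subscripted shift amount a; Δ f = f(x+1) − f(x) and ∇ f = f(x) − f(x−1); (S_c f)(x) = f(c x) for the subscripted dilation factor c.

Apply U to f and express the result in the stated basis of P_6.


Δ f = 12x^3 + (51/4)x^2 + (27/4)x + 5/4
E_{1} Δ f = 12x^3 + (195/4)x^2 + (273/4)x + 131/4
S_{3/2} E_{1} Δ f = (81/2)x^3 + (1755/16)x^2 + (819/8)x + 131/4

g(x) = (81/2)x^3 + (1755/16)x^2 + (819/8)x + 131/4


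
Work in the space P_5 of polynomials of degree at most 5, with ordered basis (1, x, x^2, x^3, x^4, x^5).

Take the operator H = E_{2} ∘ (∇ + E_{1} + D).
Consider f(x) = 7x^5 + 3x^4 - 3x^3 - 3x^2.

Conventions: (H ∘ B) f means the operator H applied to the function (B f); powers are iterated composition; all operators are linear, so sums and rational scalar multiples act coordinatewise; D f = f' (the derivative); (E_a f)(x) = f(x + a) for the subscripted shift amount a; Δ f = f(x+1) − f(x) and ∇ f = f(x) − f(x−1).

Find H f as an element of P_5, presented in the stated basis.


the image equals g(x) = 7x^5 + 178x^4 + 1177x^3 + 3460x^2 + 4858x + 2676

∇ f = 35x^4 - 58x^3 + 43x^2 - 20x + 4
E_{1} f = 7x^5 + 38x^4 + 79x^3 + 76x^2 + 32x + 4
D f = 35x^4 + 12x^3 - 9x^2 - 6x
(∇ + E_{1} + D) f = 7x^5 + 108x^4 + 33x^3 + 110x^2 + 6x + 8
E_{2} (∇ + E_{1} + D) f = 7x^5 + 178x^4 + 1177x^3 + 3460x^2 + 4858x + 2676


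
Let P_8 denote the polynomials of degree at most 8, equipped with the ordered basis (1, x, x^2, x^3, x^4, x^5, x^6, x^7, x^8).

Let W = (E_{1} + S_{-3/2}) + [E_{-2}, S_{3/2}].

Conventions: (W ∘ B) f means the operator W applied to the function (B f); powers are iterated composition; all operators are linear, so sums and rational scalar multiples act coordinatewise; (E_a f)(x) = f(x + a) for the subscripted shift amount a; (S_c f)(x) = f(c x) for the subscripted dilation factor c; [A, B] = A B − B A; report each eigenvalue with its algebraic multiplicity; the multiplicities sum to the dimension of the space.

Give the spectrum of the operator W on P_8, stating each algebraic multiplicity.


image of 1: 2
image of x: -(1/2)x
image of x^2: (13/4)x^2 - x + 6
image of x^3: -(19/8)x^3 - (15/4)x^2 + (51/2)x - 18
image of x^4: (97/16)x^4 - (19/2)x^3 + (147/2)x^2 - 110x + 66
image of x^5: -(211/32)x^5 - (325/16)x^4 + (715/4)x^3 - (835/2)x^2 + (985/2)x - 210
image of x^6: (793/64)x^6 - (633/16)x^5 + (6315/16)x^4 - (2525/2)x^3 + (8835/4)x^2 - 1893x + 666
image of x^7: -(2059/128)x^7 - (4655/64)x^6 + (26187/32)x^5 - (53305/16)x^4 + (61705/8)x^3 - (39795/4)x^2 + (13979/2)x - 2058
image of x^8: (6817/256)x^8 - (2059/16)x^7 + (25963/16)x^6 - (32095/4)x^5 + (184835/8)x^4 - 39823x^3 + 41923x^2 - 24700x + 6306
the matrix is upper triangular; its diagonal is (2, -1/2, 13/4, -19/8, 97/16, -211/32, 793/64, -2059/128, 6817/256)
for a triangular matrix the eigenvalues are the diagonal entries, with algebraic multiplicity their repetition count

λ = -2059/128 (multiplicity 1), λ = -211/32 (multiplicity 1), λ = -19/8 (multiplicity 1), λ = -1/2 (multiplicity 1), λ = 2 (multiplicity 1), λ = 13/4 (multiplicity 1), λ = 97/16 (multiplicity 1), λ = 793/64 (multiplicity 1), λ = 6817/256 (multiplicity 1)


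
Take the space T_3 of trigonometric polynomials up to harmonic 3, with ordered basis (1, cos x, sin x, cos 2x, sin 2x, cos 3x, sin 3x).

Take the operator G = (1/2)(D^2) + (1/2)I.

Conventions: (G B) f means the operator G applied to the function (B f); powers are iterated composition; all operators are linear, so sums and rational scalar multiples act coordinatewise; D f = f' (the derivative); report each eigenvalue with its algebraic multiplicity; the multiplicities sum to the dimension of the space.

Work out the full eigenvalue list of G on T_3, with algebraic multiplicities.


λ = -4 (multiplicity 2), λ = -3/2 (multiplicity 2), λ = 0 (multiplicity 2), λ = 1/2 (multiplicity 1)

image of 1: 1/2
image of cos x: 0
image of sin x: 0
image of cos 2x: -(3/2)cos 2x
image of sin 2x: -(3/2)sin 2x
image of cos 3x: -4cos 3x
image of sin 3x: -4sin 3x
the matrix is diagonal; its diagonal is (1/2, 0, 0, -3/2, -3/2, -4, -4)
for a triangular matrix the eigenvalues are the diagonal entries, with algebraic multiplicity their repetition count


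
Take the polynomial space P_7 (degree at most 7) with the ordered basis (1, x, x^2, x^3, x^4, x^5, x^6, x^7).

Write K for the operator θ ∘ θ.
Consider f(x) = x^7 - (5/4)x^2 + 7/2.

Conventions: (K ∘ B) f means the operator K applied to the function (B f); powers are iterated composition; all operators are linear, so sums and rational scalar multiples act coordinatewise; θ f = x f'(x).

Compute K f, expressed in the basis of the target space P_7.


θ f = 7x^7 - (5/2)x^2
θ θ f = 49x^7 - 5x^2

g(x) = 49x^7 - 5x^2


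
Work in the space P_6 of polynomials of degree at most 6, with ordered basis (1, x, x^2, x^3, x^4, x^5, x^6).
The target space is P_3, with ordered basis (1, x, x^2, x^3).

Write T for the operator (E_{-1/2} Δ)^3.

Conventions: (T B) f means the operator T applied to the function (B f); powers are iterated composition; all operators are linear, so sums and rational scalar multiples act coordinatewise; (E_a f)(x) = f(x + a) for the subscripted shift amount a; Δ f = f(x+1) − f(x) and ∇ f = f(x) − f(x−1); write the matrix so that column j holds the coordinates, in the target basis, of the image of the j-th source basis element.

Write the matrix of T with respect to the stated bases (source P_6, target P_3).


the matrix is [[0, 0, 0, 6, 0, 15, 0]; [0, 0, 0, 0, 24, 0, 90]; [0, 0, 0, 0, 0, 60, 0]; [0, 0, 0, 0, 0, 0, 120]] (rows listed top to bottom)

image of 1: 0
image of x: 0
image of x^2: 0
image of x^3: 6
image of x^4: 24x
image of x^5: 60x^2 + 15
image of x^6: 120x^3 + 90x
each image's coordinates form column j of the matrix


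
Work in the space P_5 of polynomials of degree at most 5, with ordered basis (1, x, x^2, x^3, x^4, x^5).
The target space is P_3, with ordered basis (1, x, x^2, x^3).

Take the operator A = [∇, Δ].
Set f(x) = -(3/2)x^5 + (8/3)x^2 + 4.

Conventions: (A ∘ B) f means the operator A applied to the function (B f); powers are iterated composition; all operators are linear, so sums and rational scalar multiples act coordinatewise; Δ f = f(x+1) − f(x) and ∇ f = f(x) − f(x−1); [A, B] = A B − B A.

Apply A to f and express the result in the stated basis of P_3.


the result is g(x) = 0

Δ f = -(15/2)x^4 - 15x^3 - 15x^2 - (13/6)x + 7/6
∇ Δ f = -30x^3 - 15x + 16/3
∇ f = -(15/2)x^4 + 15x^3 - 15x^2 + (77/6)x - 25/6
Δ ∇ f = -30x^3 - 15x + 16/3
[∇, Δ] f = 0


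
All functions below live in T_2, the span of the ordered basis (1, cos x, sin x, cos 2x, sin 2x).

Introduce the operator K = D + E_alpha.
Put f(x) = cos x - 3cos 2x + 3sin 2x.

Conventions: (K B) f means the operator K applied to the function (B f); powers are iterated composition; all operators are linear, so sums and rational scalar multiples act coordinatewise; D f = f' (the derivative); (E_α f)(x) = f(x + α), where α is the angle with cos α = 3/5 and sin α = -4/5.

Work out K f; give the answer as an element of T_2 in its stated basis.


D f = -sin x + 6cos 2x + 6sin 2x
E_alpha f = (3/5)cos x + (4/5)sin x - (51/25)cos 2x - (93/25)sin 2x
(D + E_alpha) f = (3/5)cos x - (1/5)sin x + (99/25)cos 2x + (57/25)sin 2x

the image equals g(x) = (3/5)cos x - (1/5)sin x + (99/25)cos 2x + (57/25)sin 2x


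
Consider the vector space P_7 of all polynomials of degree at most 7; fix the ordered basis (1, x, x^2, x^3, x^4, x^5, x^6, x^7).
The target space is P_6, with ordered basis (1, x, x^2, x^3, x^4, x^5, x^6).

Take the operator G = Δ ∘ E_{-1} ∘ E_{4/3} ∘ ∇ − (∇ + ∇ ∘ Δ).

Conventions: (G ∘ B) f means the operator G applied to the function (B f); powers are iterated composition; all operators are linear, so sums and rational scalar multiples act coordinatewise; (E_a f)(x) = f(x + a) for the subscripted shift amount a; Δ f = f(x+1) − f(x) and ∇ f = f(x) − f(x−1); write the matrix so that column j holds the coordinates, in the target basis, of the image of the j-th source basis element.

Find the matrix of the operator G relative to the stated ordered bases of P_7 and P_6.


the matrix is [[0, -1, 1, 1, 7/3, 83/27, 127/27, 521/81]; [0, 0, -2, 3, 4, 35/3, 166/9, 889/27]; [0, 0, 0, -3, 6, 10, 35, 581/9]; [0, 0, 0, 0, -4, 10, 20, 245/3]; [0, 0, 0, 0, 0, -5, 15, 35]; [0, 0, 0, 0, 0, 0, -6, 21]; [0, 0, 0, 0, 0, 0, 0, -7]] (rows listed top to bottom)

image of 1: 0
image of x: -1
image of x^2: -2x + 1
image of x^3: -3x^2 + 3x + 1
image of x^4: -4x^3 + 6x^2 + 4x + 7/3
image of x^5: -5x^4 + 10x^3 + 10x^2 + (35/3)x + 83/27
image of x^6: -6x^5 + 15x^4 + 20x^3 + 35x^2 + (166/9)x + 127/27
image of x^7: -7x^6 + 21x^5 + 35x^4 + (245/3)x^3 + (581/9)x^2 + (889/27)x + 521/81
each image's coordinates form column j of the matrix


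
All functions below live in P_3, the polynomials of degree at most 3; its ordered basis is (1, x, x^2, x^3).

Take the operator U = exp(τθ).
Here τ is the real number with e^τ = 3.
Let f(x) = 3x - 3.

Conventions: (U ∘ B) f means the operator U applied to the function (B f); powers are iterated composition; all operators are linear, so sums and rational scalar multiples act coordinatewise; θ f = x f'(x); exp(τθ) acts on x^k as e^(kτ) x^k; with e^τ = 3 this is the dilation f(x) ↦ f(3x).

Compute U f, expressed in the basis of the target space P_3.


the image equals g(x) = 9x - 3

exp(τθ) x^k = e^(kτ) x^k; with e^τ = 3 this sends x^k to 3^k x^k
x ↦ 3 x
applying this coordinatewise to f: exp(τθ) f = 9x - 3


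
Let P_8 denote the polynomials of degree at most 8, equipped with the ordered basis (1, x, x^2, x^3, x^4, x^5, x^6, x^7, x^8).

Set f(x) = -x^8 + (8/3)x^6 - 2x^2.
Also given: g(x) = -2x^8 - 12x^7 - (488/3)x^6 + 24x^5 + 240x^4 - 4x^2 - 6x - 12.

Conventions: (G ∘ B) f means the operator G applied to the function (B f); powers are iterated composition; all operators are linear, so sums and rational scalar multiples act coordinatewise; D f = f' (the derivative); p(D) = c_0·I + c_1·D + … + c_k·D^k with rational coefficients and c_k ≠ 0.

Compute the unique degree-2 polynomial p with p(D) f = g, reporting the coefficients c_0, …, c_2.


c_0 = 2, c_1 = 3/2, c_2 = 3

D^0 f = -x^8 + (8/3)x^6 - 2x^2
D^1 f = -8x^7 + 16x^5 - 4x
D^2 f = -56x^6 + 80x^4 - 4
matching coefficients of g against c_0 f + c_1 Df + … from the top degree down determines the c_i
solution: c_0 = 2, c_1 = 3/2, c_2 = 3


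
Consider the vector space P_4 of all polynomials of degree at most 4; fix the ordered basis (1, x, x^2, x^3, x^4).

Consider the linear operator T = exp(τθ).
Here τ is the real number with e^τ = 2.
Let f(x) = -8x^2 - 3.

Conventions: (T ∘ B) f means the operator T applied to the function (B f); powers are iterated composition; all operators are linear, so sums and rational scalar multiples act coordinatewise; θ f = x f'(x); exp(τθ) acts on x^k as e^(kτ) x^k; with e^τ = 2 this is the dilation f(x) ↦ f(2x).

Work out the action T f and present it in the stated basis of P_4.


exp(τθ) x^k = e^(kτ) x^k; with e^τ = 2 this sends x^k to 2^k x^k
x^2 ↦ 4 x^2
applying this coordinatewise to f: exp(τθ) f = -32x^2 - 3

g(x) = -32x^2 - 3


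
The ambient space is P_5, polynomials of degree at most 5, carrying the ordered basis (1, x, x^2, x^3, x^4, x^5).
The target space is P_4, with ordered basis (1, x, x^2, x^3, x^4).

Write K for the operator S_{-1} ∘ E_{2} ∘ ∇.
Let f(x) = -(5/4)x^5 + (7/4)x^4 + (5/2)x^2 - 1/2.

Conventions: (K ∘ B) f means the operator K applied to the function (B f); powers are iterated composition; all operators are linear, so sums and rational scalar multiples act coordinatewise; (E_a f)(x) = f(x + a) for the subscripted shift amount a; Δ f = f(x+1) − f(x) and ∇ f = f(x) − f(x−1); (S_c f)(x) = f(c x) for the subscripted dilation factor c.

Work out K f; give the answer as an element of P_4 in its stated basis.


∇ f = -(25/4)x^4 + (39/2)x^3 - 23x^2 + (73/4)x - 11/2
E_{2} ∇ f = -(25/4)x^4 - (61/2)x^3 - 56x^2 - (159/4)x - 5
S_{-1} E_{2} ∇ f = -(25/4)x^4 + (61/2)x^3 - 56x^2 + (159/4)x - 5

the image equals g(x) = -(25/4)x^4 + (61/2)x^3 - 56x^2 + (159/4)x - 5


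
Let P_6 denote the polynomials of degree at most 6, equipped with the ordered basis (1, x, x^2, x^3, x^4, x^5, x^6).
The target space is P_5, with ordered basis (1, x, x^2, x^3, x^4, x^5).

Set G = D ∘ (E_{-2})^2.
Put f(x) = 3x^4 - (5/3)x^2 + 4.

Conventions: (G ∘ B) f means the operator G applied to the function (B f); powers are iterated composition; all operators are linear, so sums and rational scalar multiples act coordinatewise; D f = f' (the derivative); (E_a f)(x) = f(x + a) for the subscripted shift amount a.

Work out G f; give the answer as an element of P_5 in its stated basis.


the result is g(x) = 12x^3 - 144x^2 + (1718/3)x - 2264/3

E_{-2} f = 3x^4 - 24x^3 + (211/3)x^2 - (268/3)x + 136/3
E_{-2} E_{-2} f = 3x^4 - 48x^3 + (859/3)x^2 - (2264/3)x + 2236/3
D (E_{-2})^2 f = 12x^3 - 144x^2 + (1718/3)x - 2264/3


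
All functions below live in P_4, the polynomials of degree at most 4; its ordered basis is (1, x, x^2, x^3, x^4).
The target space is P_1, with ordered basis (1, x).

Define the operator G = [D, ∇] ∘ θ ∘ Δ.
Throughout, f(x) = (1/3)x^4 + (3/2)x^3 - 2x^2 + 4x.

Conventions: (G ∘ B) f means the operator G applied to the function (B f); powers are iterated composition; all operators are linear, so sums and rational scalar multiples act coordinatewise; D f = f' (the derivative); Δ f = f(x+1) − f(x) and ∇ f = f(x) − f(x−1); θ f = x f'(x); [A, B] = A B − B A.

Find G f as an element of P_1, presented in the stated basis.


the result is g(x) = 0

Δ f = (4/3)x^3 + (13/2)x^2 + (11/6)x + 23/6
θ Δ f = 4x^3 + 13x^2 + (11/6)x
∇ (θ ∘ Δ) f = 12x^2 + 14x - 43/6
D ∇ (θ ∘ Δ) f = 24x + 14
D (θ ∘ Δ) f = 12x^2 + 26x + 11/6
∇ D (θ ∘ Δ) f = 24x + 14
[D, ∇] (θ ∘ Δ) f = 0


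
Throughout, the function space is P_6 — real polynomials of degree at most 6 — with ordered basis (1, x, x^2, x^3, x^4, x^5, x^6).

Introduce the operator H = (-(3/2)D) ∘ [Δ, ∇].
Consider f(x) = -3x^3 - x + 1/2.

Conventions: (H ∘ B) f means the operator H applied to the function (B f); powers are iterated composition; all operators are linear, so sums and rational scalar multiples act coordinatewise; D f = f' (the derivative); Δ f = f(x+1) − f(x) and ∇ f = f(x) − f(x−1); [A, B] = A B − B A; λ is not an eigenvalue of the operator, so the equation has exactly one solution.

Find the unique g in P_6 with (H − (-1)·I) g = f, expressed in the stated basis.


the result is g(x) = -3x^3 - x + 1/2

write g with unknown coordinates in the stated basis and equate coefficients in (H − (-1)·I) g = f
solving from the highest basis element down gives g = -3x^3 - x + 1/2
check: H g = 0
so H g − (-1)·g = -3x^3 - x + 1/2 = f ✓


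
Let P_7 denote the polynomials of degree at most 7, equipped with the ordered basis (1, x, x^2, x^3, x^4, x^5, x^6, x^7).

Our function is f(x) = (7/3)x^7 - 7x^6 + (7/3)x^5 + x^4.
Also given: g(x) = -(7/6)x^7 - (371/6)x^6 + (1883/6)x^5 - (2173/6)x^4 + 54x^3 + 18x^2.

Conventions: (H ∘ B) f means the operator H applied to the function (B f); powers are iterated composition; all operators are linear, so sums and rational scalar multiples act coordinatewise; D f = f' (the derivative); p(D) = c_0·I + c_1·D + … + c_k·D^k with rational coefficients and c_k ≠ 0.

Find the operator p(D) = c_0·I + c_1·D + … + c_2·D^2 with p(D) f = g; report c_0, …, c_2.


D^0 f = (7/3)x^7 - 7x^6 + (7/3)x^5 + x^4
D^1 f = (49/3)x^6 - 42x^5 + (35/3)x^4 + 4x^3
D^2 f = 98x^5 - 210x^4 + (140/3)x^3 + 12x^2
matching coefficients of g against c_0 f + c_1 Df + … from the top degree down determines the c_i
solution: c_0 = -1/2, c_1 = -4, c_2 = 3/2

p(D) = -(1/2)·I − 4·D + (3/2)·D^2, i.e. c_0 = -1/2, c_1 = -4, c_2 = 3/2


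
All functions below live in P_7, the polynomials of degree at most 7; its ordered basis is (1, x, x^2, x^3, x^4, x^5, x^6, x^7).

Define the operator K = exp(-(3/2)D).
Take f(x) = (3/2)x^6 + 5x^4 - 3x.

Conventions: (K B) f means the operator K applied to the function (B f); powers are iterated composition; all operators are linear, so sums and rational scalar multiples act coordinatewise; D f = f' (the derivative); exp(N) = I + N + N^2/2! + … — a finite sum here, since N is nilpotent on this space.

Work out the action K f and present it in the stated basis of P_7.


the result is g(x) = (3/2)x^6 - (27/2)x^5 + (445/8)x^4 - (525/4)x^3 + (5805/32)x^2 - (4443/32)x + 6003/128

order-1 term: -(27/2)x^5 - 30x^3 + 9/2
order-2 term: (405/8)x^4 + (135/2)x^2
order-3 term: -(405/4)x^3 - (135/2)x
order-4 term: (3645/32)x^2 + 405/16
order-5 term: -(2187/32)x
order-6 term: 2187/128
the series for exp(-(3/2)D) f terminates at order 6
exp(-(3/2)D) f = (3/2)x^6 - (27/2)x^5 + (445/8)x^4 - (525/4)x^3 + (5805/32)x^2 - (4443/32)x + 6003/128


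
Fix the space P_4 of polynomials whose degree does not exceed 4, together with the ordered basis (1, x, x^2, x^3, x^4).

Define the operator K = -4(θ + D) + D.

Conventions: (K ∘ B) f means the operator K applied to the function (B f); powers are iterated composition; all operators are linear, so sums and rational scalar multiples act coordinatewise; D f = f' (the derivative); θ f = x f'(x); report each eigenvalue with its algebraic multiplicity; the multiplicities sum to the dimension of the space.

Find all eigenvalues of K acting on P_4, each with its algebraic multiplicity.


λ = -16 (multiplicity 1), λ = -12 (multiplicity 1), λ = -8 (multiplicity 1), λ = -4 (multiplicity 1), λ = 0 (multiplicity 1)

image of 1: 0
image of x: -4x - 3
image of x^2: -8x^2 - 6x
image of x^3: -12x^3 - 9x^2
image of x^4: -16x^4 - 12x^3
the matrix is upper triangular; its diagonal is (0, -4, -8, -12, -16)
for a triangular matrix the eigenvalues are the diagonal entries, with algebraic multiplicity their repetition count


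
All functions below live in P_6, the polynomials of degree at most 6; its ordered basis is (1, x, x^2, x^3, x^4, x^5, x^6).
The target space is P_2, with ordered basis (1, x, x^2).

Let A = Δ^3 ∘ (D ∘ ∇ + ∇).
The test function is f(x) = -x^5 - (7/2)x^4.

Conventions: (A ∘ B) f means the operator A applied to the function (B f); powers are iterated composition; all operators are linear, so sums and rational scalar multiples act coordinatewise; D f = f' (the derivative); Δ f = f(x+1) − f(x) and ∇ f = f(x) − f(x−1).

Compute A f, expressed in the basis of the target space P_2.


∇ f = -5x^4 - 4x^3 + 11x^2 - 9x + 5/2
D ∇ f = -20x^3 - 12x^2 + 22x - 9
∇ f = -5x^4 - 4x^3 + 11x^2 - 9x + 5/2
(D ∘ ∇ + ∇) f = -5x^4 - 24x^3 - x^2 + 13x - 13/2
Δ (D ∘ ∇ + ∇) f = -20x^3 - 102x^2 - 94x - 17
Δ Δ (D ∘ ∇ + ∇) f = -60x^2 - 264x - 216
Δ Δ Δ (D ∘ ∇ + ∇) f = -120x - 324

g(x) = -120x - 324


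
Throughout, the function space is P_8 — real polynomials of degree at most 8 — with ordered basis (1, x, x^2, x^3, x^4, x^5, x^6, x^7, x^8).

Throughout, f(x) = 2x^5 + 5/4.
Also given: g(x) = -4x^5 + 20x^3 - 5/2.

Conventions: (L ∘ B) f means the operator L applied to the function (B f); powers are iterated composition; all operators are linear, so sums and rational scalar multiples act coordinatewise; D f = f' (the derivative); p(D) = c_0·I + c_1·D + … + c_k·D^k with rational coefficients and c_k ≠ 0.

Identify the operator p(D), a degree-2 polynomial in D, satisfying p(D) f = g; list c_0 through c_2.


D^0 f = 2x^5 + 5/4
D^1 f = 10x^4
D^2 f = 40x^3
matching coefficients of g against c_0 f + c_1 Df + … from the top degree down determines the c_i
solution: c_0 = -2, c_1 = 0, c_2 = 1/2

c_0 = -2, c_1 = 0, c_2 = 1/2


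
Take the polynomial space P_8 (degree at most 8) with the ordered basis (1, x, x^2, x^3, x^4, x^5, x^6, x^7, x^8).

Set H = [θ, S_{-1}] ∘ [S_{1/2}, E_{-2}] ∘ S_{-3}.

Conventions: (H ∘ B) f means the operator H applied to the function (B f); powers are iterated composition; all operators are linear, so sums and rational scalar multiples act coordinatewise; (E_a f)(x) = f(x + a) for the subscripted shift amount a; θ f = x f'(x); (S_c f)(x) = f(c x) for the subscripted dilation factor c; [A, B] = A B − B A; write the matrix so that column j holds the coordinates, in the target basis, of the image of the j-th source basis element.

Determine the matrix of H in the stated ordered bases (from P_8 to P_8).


image of 1: 0
image of x: 0
image of x^2: 0
image of x^3: 0
image of x^4: 0
image of x^5: 0
image of x^6: 0
image of x^7: 0
image of x^8: 0
each image's coordinates form column j of the matrix

the matrix is [[0, 0, 0, 0, 0, 0, 0, 0, 0]; [0, 0, 0, 0, 0, 0, 0, 0, 0]; [0, 0, 0, 0, 0, 0, 0, 0, 0]; [0, 0, 0, 0, 0, 0, 0, 0, 0]; [0, 0, 0, 0, 0, 0, 0, 0, 0]; [0, 0, 0, 0, 0, 0, 0, 0, 0]; [0, 0, 0, 0, 0, 0, 0, 0, 0]; [0, 0, 0, 0, 0, 0, 0, 0, 0]; [0, 0, 0, 0, 0, 0, 0, 0, 0]] (rows listed top to bottom)
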